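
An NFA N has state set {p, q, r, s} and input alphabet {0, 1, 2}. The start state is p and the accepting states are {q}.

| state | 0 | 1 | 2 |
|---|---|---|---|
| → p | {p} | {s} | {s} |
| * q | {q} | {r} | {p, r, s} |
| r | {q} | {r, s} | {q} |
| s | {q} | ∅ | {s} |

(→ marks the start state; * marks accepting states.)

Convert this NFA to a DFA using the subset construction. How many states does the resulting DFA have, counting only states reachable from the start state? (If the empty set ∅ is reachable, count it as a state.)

9

Start state of the DFA: {p}.
{p} --0--> {p}  [seen]
{p} --1--> {s}  [new]
{p} --2--> {s}  [seen]
{s} --0--> {q}  [new]
{s} --1--> ∅  [new]
{s} --2--> {s}  [seen]
{q} --0--> {q}  [seen]
{q} --1--> {r}  [new]
{q} --2--> {p, r, s}  [new]
∅ --0--> ∅  [seen]
∅ --1--> ∅  [seen]
∅ --2--> ∅  [seen]
{r} --0--> {q}  [seen]
{r} --1--> {r, s}  [new]
{r} --2--> {q}  [seen]
{p, r, s} --0--> {p, q}  [new]
{p, r, s} --1--> {r, s}  [seen]
{p, r, s} --2--> {q, s}  [new]
{r, s} --0--> {q}  [seen]
{r, s} --1--> {r, s}  [seen]
{r, s} --2--> {q, s}  [seen]
{p, q} --0--> {p, q}  [seen]
{p, q} --1--> {r, s}  [seen]
{p, q} --2--> {p, r, s}  [seen]
{q, s} --0--> {q}  [seen]
{q, s} --1--> {r}  [seen]
{q, s} --2--> {p, r, s}  [seen]
Reachable DFA states: {p}, {s}, {q}, ∅, {r}, {p, r, s}, {r, s}, {p, q}, {q, s}.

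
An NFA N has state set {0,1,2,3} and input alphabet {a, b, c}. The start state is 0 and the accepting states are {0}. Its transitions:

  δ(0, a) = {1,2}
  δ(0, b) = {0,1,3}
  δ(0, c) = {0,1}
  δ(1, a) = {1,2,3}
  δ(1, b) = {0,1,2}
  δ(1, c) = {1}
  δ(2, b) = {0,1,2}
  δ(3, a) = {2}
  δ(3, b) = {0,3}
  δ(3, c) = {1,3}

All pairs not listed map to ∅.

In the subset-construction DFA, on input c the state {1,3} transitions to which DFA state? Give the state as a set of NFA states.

{1,3}

δ(1,c) = {1}; δ(3,c) = {1,3}.
Union: {1,3}.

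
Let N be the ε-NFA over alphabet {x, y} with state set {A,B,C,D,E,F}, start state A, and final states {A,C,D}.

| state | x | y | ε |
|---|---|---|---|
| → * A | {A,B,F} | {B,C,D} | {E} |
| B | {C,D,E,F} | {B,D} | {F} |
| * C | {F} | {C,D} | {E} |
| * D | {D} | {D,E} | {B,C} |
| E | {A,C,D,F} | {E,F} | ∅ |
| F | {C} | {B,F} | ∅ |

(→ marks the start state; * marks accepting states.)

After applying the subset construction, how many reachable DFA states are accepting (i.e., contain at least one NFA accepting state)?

3

Start state of the DFA: {A,E} (ε-closure of the NFA start).
{A,E} --x--> {A,B,C,D,E,F}  [new]
{A,E} --y--> {B,C,D,E,F}  [new]
{A,B,C,D,E,F} --x--> {A,B,C,D,E,F}  [seen]
{A,B,C,D,E,F} --y--> {B,C,D,E,F}  [seen]
{B,C,D,E,F} --x--> {A,B,C,D,E,F}  [seen]
{B,C,D,E,F} --y--> {B,C,D,E,F}  [seen]
Reachable DFA states: {A,E}, {A,B,C,D,E,F}, {B,C,D,E,F}.
Accepting DFA states (contain an NFA accepting state): {A,E}, {A,B,C,D,E,F}, {B,C,D,E,F}.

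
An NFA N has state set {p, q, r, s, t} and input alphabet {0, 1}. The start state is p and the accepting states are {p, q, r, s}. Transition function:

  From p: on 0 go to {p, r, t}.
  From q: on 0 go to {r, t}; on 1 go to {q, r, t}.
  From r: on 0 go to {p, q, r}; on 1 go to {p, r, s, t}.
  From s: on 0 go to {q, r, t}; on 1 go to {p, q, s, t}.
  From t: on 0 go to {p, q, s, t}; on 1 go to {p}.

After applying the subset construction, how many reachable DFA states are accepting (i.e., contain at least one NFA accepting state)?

Start state of the DFA: {p}.
{p} --0--> {p, r, t}  [new]
{p} --1--> ∅  [new]
{p, r, t} --0--> {p, q, r, s, t}  [new]
{p, r, t} --1--> {p, r, s, t}  [new]
∅ --0--> ∅  [seen]
∅ --1--> ∅  [seen]
{p, q, r, s, t} --0--> {p, q, r, s, t}  [seen]
{p, q, r, s, t} --1--> {p, q, r, s, t}  [seen]
{p, r, s, t} --0--> {p, q, r, s, t}  [seen]
{p, r, s, t} --1--> {p, q, r, s, t}  [seen]
Reachable DFA states: {p}, {p, r, t}, ∅, {p, q, r, s, t}, {p, r, s, t}.
Accepting DFA states (contain an NFA accepting state): {p}, {p, r, t}, {p, q, r, s, t}, {p, r, s, t}.

4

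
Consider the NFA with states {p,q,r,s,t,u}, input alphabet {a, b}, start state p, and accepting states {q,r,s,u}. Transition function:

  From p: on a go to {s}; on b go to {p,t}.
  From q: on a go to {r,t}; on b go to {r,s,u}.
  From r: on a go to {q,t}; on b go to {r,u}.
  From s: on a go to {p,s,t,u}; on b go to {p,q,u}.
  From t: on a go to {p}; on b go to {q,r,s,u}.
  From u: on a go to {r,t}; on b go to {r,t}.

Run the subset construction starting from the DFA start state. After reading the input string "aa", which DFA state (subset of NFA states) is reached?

Start: {p}.
δ(p,a) = {s}.
Union: {s}.
After a: {s}.
δ(s,a) = {p,s,t,u}.
Union: {p,s,t,u}.
After a: {p,s,t,u}.

{p,s,t,u}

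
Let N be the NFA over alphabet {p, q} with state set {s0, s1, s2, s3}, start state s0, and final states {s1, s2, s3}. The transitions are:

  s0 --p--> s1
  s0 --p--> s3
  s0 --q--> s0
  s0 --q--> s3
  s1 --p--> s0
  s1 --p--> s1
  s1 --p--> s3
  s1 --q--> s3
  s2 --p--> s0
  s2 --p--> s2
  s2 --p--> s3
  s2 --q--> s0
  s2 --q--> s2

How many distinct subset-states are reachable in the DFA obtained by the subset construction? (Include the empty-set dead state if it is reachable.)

Start state of the DFA: {s0}.
{s0} --p--> {s1, s3}  [new]
{s0} --q--> {s0, s3}  [new]
{s1, s3} --p--> {s0, s1, s3}  [new]
{s1, s3} --q--> {s3}  [new]
{s0, s3} --p--> {s1, s3}  [seen]
{s0, s3} --q--> {s0, s3}  [seen]
{s0, s1, s3} --p--> {s0, s1, s3}  [seen]
{s0, s1, s3} --q--> {s0, s3}  [seen]
{s3} --p--> ∅  [new]
{s3} --q--> ∅  [seen]
∅ --p--> ∅  [seen]
∅ --q--> ∅  [seen]
Reachable DFA states: {s0}, {s1, s3}, {s0, s3}, {s0, s1, s3}, {s3}, ∅.

6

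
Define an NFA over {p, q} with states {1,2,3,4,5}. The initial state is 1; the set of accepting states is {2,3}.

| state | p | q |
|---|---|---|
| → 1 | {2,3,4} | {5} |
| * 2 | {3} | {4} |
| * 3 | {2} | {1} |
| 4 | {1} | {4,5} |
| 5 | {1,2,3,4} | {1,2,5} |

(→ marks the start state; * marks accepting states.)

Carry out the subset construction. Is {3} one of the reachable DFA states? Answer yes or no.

Start state of the DFA: {1}.
{1} --p--> {2,3,4}  [new]
{1} --q--> {5}  [new]
{2,3,4} --p--> {1,2,3}  [new]
{2,3,4} --q--> {1,4,5}  [new]
{5} --p--> {1,2,3,4}  [new]
{5} --q--> {1,2,5}  [new]
{1,2,3} --p--> {2,3,4}  [seen]
{1,2,3} --q--> {1,4,5}  [seen]
{1,4,5} --p--> {1,2,3,4}  [seen]
{1,4,5} --q--> {1,2,4,5}  [new]
{1,2,3,4} --p--> {1,2,3,4}  [seen]
{1,2,3,4} --q--> {1,4,5}  [seen]
{1,2,5} --p--> {1,2,3,4}  [seen]
{1,2,5} --q--> {1,2,4,5}  [seen]
{1,2,4,5} --p--> {1,2,3,4}  [seen]
{1,2,4,5} --q--> {1,2,4,5}  [seen]
Reachable DFA states: {1}, {2,3,4}, {5}, {1,2,3}, {1,4,5}, {1,2,3,4}, {1,2,5}, {1,2,4,5}.
{3} is not among them.

no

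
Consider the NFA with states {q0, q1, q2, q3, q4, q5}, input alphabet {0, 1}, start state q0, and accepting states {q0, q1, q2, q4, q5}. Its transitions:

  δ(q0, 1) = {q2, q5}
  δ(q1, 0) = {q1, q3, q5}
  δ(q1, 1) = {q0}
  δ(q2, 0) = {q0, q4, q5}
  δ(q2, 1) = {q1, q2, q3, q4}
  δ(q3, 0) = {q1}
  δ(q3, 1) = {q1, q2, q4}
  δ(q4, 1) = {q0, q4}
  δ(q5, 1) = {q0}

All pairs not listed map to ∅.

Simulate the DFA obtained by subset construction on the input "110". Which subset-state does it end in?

Start: {q0}.
δ(q0,1) = {q2, q5}.
Union: {q2, q5}.
After 1: {q2, q5}.
δ(q2,1) = {q1, q2, q3, q4}; δ(q5,1) = {q0}.
Union: {q0, q1, q2, q3, q4}.
After 1: {q0, q1, q2, q3, q4}.
δ(q0,0) = ∅; δ(q1,0) = {q1, q3, q5}; δ(q2,0) = {q0, q4, q5}; δ(q3,0) = {q1}; δ(q4,0) = ∅.
Union: {q0, q1, q3, q4, q5}.
After 0: {q0, q1, q3, q4, q5}.

{q0, q1, q3, q4, q5}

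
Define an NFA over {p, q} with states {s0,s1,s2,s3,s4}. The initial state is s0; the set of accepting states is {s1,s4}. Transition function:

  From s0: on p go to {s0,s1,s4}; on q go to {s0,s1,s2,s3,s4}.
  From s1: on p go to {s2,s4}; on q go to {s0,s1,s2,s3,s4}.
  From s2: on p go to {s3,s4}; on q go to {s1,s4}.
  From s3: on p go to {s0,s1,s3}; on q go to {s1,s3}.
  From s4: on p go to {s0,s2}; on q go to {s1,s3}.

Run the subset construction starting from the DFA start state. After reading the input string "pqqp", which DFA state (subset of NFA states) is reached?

{s0,s1,s2,s3,s4}

Start: {s0}.
δ(s0,p) = {s0,s1,s4}.
Union: {s0,s1,s4}.
After p: {s0,s1,s4}.
δ(s0,q) = {s0,s1,s2,s3,s4}; δ(s1,q) = {s0,s1,s2,s3,s4}; δ(s4,q) = {s1,s3}.
Union: {s0,s1,s2,s3,s4}.
After q: {s0,s1,s2,s3,s4}.
δ(s0,q) = {s0,s1,s2,s3,s4}; δ(s1,q) = {s0,s1,s2,s3,s4}; δ(s2,q) = {s1,s4}; δ(s3,q) = {s1,s3}; δ(s4,q) = {s1,s3}.
Union: {s0,s1,s2,s3,s4}.
After q: {s0,s1,s2,s3,s4}.
δ(s0,p) = {s0,s1,s4}; δ(s1,p) = {s2,s4}; δ(s2,p) = {s3,s4}; δ(s3,p) = {s0,s1,s3}; δ(s4,p) = {s0,s2}.
Union: {s0,s1,s2,s3,s4}.
After p: {s0,s1,s2,s3,s4}.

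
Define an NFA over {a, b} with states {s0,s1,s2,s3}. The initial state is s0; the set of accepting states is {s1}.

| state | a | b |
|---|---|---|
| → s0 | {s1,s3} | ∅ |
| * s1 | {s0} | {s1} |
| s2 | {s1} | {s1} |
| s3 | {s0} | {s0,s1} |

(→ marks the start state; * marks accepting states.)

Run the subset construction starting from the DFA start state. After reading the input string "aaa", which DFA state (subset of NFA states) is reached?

Start: {s0}.
δ(s0,a) = {s1,s3}.
Union: {s1,s3}.
After a: {s1,s3}.
δ(s1,a) = {s0}; δ(s3,a) = {s0}.
Union: {s0}.
After a: {s0}.
δ(s0,a) = {s1,s3}.
Union: {s1,s3}.
After a: {s1,s3}.

{s1,s3}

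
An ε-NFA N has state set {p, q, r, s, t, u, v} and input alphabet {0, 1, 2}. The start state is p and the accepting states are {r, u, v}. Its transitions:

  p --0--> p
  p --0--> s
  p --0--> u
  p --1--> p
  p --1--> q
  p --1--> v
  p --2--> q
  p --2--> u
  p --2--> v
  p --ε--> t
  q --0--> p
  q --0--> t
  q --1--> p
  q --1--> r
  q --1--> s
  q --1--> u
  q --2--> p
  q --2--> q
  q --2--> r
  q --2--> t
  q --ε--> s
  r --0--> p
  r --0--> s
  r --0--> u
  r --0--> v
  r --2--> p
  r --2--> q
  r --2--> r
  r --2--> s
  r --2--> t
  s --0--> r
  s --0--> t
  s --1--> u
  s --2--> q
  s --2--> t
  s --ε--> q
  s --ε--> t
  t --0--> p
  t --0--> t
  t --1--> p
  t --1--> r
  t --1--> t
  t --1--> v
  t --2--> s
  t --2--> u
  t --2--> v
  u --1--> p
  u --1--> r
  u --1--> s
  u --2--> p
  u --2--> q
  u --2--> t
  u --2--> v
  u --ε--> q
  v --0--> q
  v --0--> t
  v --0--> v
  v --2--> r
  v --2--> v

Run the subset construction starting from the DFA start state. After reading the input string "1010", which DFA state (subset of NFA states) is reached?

{p, q, r, s, t, u, v}

Start: {p, t}.
δ(p,1) = {p, q, v}; δ(t,1) = {p, r, t, v}.
Union: {p, q, r, t, v}.
ε-closure gives {p, q, r, s, t, v}.
After 1: {p, q, r, s, t, v}.
δ(p,0) = {p, s, u}; δ(q,0) = {p, t}; δ(r,0) = {p, s, u, v}; δ(s,0) = {r, t}; δ(t,0) = {p, t}; δ(v,0) = {q, t, v}.
Union: {p, q, r, s, t, u, v}.
After 0: {p, q, r, s, t, u, v}.
δ(p,1) = {p, q, v}; δ(q,1) = {p, r, s, u}; δ(r,1) = ∅; δ(s,1) = {u}; δ(t,1) = {p, r, t, v}; δ(u,1) = {p, r, s}; δ(v,1) = ∅.
Union: {p, q, r, s, t, u, v}.
After 1: {p, q, r, s, t, u, v}.
δ(p,0) = {p, s, u}; δ(q,0) = {p, t}; δ(r,0) = {p, s, u, v}; δ(s,0) = {r, t}; δ(t,0) = {p, t}; δ(u,0) = ∅; δ(v,0) = {q, t, v}.
Union: {p, q, r, s, t, u, v}.
After 0: {p, q, r, s, t, u, v}.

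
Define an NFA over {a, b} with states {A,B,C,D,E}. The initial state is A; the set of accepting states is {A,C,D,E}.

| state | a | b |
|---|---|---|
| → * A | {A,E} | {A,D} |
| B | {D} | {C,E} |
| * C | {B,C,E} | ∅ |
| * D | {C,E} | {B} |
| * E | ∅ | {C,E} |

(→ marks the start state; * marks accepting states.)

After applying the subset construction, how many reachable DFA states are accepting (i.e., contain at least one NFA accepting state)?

Start state of the DFA: {A}.
{A} --a--> {A,E}  [new]
{A} --b--> {A,D}  [new]
{A,E} --a--> {A,E}  [seen]
{A,E} --b--> {A,C,D,E}  [new]
{A,D} --a--> {A,C,E}  [new]
{A,D} --b--> {A,B,D}  [new]
{A,C,D,E} --a--> {A,B,C,E}  [new]
{A,C,D,E} --b--> {A,B,C,D,E}  [new]
{A,C,E} --a--> {A,B,C,E}  [seen]
{A,C,E} --b--> {A,C,D,E}  [seen]
{A,B,D} --a--> {A,C,D,E}  [seen]
{A,B,D} --b--> {A,B,C,D,E}  [seen]
{A,B,C,E} --a--> {A,B,C,D,E}  [seen]
{A,B,C,E} --b--> {A,C,D,E}  [seen]
{A,B,C,D,E} --a--> {A,B,C,D,E}  [seen]
{A,B,C,D,E} --b--> {A,B,C,D,E}  [seen]
Reachable DFA states: {A}, {A,E}, {A,D}, {A,C,D,E}, {A,C,E}, {A,B,D}, {A,B,C,E}, {A,B,C,D,E}.
Accepting DFA states (contain an NFA accepting state): {A}, {A,E}, {A,D}, {A,C,D,E}, {A,C,E}, {A,B,D}, {A,B,C,E}, {A,B,C,D,E}.

8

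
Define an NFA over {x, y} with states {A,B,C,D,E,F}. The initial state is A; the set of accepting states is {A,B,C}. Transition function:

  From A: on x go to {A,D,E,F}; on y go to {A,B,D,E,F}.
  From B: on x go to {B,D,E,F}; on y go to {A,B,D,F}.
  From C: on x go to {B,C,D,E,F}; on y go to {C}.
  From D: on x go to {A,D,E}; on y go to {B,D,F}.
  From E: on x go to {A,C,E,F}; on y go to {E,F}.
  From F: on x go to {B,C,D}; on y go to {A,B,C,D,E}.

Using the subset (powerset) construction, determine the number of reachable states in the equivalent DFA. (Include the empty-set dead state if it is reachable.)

4

Start state of the DFA: {A}.
{A} --x--> {A,D,E,F}  [new]
{A} --y--> {A,B,D,E,F}  [new]
{A,D,E,F} --x--> {A,B,C,D,E,F}  [new]
{A,D,E,F} --y--> {A,B,C,D,E,F}  [seen]
{A,B,D,E,F} --x--> {A,B,C,D,E,F}  [seen]
{A,B,D,E,F} --y--> {A,B,C,D,E,F}  [seen]
{A,B,C,D,E,F} --x--> {A,B,C,D,E,F}  [seen]
{A,B,C,D,E,F} --y--> {A,B,C,D,E,F}  [seen]
Reachable DFA states: {A}, {A,D,E,F}, {A,B,D,E,F}, {A,B,C,D,E,F}.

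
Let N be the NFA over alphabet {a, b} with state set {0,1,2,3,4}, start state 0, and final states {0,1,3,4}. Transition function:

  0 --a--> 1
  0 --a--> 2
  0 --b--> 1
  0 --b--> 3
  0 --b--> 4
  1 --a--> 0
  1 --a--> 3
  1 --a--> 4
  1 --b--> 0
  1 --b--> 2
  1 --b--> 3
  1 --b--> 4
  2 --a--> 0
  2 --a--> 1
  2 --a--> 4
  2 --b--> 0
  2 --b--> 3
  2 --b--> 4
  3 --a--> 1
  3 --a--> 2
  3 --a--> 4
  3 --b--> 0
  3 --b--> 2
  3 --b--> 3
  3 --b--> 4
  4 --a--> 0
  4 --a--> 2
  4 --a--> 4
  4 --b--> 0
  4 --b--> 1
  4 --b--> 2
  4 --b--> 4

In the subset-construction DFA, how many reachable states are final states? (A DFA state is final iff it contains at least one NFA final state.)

7

Start state of the DFA: {0}.
{0} --a--> {1,2}  [new]
{0} --b--> {1,3,4}  [new]
{1,2} --a--> {0,1,3,4}  [new]
{1,2} --b--> {0,2,3,4}  [new]
{1,3,4} --a--> {0,1,2,3,4}  [new]
{1,3,4} --b--> {0,1,2,3,4}  [seen]
{0,1,3,4} --a--> {0,1,2,3,4}  [seen]
{0,1,3,4} --b--> {0,1,2,3,4}  [seen]
{0,2,3,4} --a--> {0,1,2,4}  [new]
{0,2,3,4} --b--> {0,1,2,3,4}  [seen]
{0,1,2,3,4} --a--> {0,1,2,3,4}  [seen]
{0,1,2,3,4} --b--> {0,1,2,3,4}  [seen]
{0,1,2,4} --a--> {0,1,2,3,4}  [seen]
{0,1,2,4} --b--> {0,1,2,3,4}  [seen]
Reachable DFA states: {0}, {1,2}, {1,3,4}, {0,1,3,4}, {0,2,3,4}, {0,1,2,3,4}, {0,1,2,4}.
Accepting DFA states (contain an NFA accepting state): {0}, {1,2}, {1,3,4}, {0,1,3,4}, {0,2,3,4}, {0,1,2,3,4}, {0,1,2,4}.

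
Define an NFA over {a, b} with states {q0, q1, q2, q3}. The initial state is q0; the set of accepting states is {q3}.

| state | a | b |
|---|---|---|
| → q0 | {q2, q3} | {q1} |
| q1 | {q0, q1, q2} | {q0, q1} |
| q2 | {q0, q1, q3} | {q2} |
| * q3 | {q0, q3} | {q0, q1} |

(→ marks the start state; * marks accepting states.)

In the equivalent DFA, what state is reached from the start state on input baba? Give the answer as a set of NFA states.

{q0, q1, q2, q3}

Start: {q0}.
δ(q0,b) = {q1}.
Union: {q1}.
After b: {q1}.
δ(q1,a) = {q0, q1, q2}.
Union: {q0, q1, q2}.
After a: {q0, q1, q2}.
δ(q0,b) = {q1}; δ(q1,b) = {q0, q1}; δ(q2,b) = {q2}.
Union: {q0, q1, q2}.
After b: {q0, q1, q2}.
δ(q0,a) = {q2, q3}; δ(q1,a) = {q0, q1, q2}; δ(q2,a) = {q0, q1, q3}.
Union: {q0, q1, q2, q3}.
After a: {q0, q1, q2, q3}.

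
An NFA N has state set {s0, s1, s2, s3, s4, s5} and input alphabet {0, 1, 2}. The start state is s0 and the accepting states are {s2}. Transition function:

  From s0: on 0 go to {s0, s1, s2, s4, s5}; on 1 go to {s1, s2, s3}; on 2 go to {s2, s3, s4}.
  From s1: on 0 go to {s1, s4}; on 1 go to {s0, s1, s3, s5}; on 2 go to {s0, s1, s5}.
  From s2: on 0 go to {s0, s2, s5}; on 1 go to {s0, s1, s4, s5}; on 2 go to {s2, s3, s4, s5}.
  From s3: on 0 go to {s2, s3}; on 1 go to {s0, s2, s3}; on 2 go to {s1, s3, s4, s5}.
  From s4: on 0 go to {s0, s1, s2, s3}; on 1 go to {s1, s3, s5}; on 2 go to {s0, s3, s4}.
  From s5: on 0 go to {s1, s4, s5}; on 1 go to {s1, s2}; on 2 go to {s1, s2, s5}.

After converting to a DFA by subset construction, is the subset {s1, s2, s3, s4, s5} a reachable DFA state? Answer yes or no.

no

Start state of the DFA: {s0}.
{s0} --0--> {s0, s1, s2, s4, s5}  [new]
{s0} --1--> {s1, s2, s3}  [new]
{s0} --2--> {s2, s3, s4}  [new]
{s0, s1, s2, s4, s5} --0--> {s0, s1, s2, s3, s4, s5}  [new]
{s0, s1, s2, s4, s5} --1--> {s0, s1, s2, s3, s4, s5}  [seen]
{s0, s1, s2, s4, s5} --2--> {s0, s1, s2, s3, s4, s5}  [seen]
{s1, s2, s3} --0--> {s0, s1, s2, s3, s4, s5}  [seen]
{s1, s2, s3} --1--> {s0, s1, s2, s3, s4, s5}  [seen]
{s1, s2, s3} --2--> {s0, s1, s2, s3, s4, s5}  [seen]
{s2, s3, s4} --0--> {s0, s1, s2, s3, s5}  [new]
{s2, s3, s4} --1--> {s0, s1, s2, s3, s4, s5}  [seen]
{s2, s3, s4} --2--> {s0, s1, s2, s3, s4, s5}  [seen]
{s0, s1, s2, s3, s4, s5} --0--> {s0, s1, s2, s3, s4, s5}  [seen]
{s0, s1, s2, s3, s4, s5} --1--> {s0, s1, s2, s3, s4, s5}  [seen]
{s0, s1, s2, s3, s4, s5} --2--> {s0, s1, s2, s3, s4, s5}  [seen]
{s0, s1, s2, s3, s5} --0--> {s0, s1, s2, s3, s4, s5}  [seen]
{s0, s1, s2, s3, s5} --1--> {s0, s1, s2, s3, s4, s5}  [seen]
{s0, s1, s2, s3, s5} --2--> {s0, s1, s2, s3, s4, s5}  [seen]
Reachable DFA states: {s0}, {s0, s1, s2, s4, s5}, {s1, s2, s3}, {s2, s3, s4}, {s0, s1, s2, s3, s4, s5}, {s0, s1, s2, s3, s5}.
{s1, s2, s3, s4, s5} is not among them.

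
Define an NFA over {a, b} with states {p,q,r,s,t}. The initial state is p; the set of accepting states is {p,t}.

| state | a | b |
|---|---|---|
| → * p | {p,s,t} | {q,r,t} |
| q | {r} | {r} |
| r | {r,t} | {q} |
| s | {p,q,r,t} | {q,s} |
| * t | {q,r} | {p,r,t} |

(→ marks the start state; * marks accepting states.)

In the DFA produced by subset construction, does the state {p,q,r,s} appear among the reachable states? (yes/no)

Start state of the DFA: {p}.
{p} --a--> {p,s,t}  [new]
{p} --b--> {q,r,t}  [new]
{p,s,t} --a--> {p,q,r,s,t}  [new]
{p,s,t} --b--> {p,q,r,s,t}  [seen]
{q,r,t} --a--> {q,r,t}  [seen]
{q,r,t} --b--> {p,q,r,t}  [new]
{p,q,r,s,t} --a--> {p,q,r,s,t}  [seen]
{p,q,r,s,t} --b--> {p,q,r,s,t}  [seen]
{p,q,r,t} --a--> {p,q,r,s,t}  [seen]
{p,q,r,t} --b--> {p,q,r,t}  [seen]
Reachable DFA states: {p}, {p,s,t}, {q,r,t}, {p,q,r,s,t}, {p,q,r,t}.
{p,q,r,s} is not among them.

no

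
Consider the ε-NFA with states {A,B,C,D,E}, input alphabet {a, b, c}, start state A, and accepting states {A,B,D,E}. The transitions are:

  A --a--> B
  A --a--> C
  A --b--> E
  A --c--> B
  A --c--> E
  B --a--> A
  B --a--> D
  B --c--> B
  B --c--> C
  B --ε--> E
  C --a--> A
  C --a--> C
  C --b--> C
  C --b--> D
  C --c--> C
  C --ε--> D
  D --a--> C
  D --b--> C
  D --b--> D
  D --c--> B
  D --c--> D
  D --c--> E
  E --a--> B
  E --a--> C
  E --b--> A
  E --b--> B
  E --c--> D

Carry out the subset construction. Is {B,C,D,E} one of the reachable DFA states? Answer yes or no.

yes

Start state of the DFA: {A} (ε-closure of the NFA start).
{A} --a--> {B,C,D,E}  [new]
{A} --b--> {E}  [new]
{A} --c--> {B,E}  [new]
{B,C,D,E} --a--> {A,B,C,D,E}  [new]
{B,C,D,E} --b--> {A,B,C,D,E}  [seen]
{B,C,D,E} --c--> {B,C,D,E}  [seen]
{E} --a--> {B,C,D,E}  [seen]
{E} --b--> {A,B,E}  [new]
{E} --c--> {D}  [new]
{B,E} --a--> {A,B,C,D,E}  [seen]
{B,E} --b--> {A,B,E}  [seen]
{B,E} --c--> {B,C,D,E}  [seen]
{A,B,C,D,E} --a--> {A,B,C,D,E}  [seen]
{A,B,C,D,E} --b--> {A,B,C,D,E}  [seen]
{A,B,C,D,E} --c--> {B,C,D,E}  [seen]
{A,B,E} --a--> {A,B,C,D,E}  [seen]
{A,B,E} --b--> {A,B,E}  [seen]
{A,B,E} --c--> {B,C,D,E}  [seen]
{D} --a--> {C,D}  [new]
{D} --b--> {C,D}  [seen]
{D} --c--> {B,D,E}  [new]
{C,D} --a--> {A,C,D}  [new]
{C,D} --b--> {C,D}  [seen]
{C,D} --c--> {B,C,D,E}  [seen]
{B,D,E} --a--> {A,B,C,D,E}  [seen]
{B,D,E} --b--> {A,B,C,D,E}  [seen]
{B,D,E} --c--> {B,C,D,E}  [seen]
{A,C,D} --a--> {A,B,C,D,E}  [seen]
{A,C,D} --b--> {C,D,E}  [new]
{A,C,D} --c--> {B,C,D,E}  [seen]
{C,D,E} --a--> {A,B,C,D,E}  [seen]
{C,D,E} --b--> {A,B,C,D,E}  [seen]
{C,D,E} --c--> {B,C,D,E}  [seen]
Reachable DFA states: {A}, {B,C,D,E}, {E}, {B,E}, {A,B,C,D,E}, {A,B,E}, {D}, {C,D}, {B,D,E}, {A,C,D}, {C,D,E}.
{B,C,D,E} is among them.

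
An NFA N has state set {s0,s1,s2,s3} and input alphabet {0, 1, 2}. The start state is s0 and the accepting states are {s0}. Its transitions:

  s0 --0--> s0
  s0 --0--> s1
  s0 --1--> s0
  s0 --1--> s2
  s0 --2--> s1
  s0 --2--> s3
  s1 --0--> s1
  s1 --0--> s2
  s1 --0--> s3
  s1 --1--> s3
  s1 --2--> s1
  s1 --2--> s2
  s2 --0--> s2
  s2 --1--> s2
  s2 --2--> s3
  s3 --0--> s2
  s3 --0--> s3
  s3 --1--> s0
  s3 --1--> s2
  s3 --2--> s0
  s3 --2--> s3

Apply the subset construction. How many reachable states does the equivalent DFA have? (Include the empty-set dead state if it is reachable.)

9

Start state of the DFA: {s0}.
{s0} --0--> {s0,s1}  [new]
{s0} --1--> {s0,s2}  [new]
{s0} --2--> {s1,s3}  [new]
{s0,s1} --0--> {s0,s1,s2,s3}  [new]
{s0,s1} --1--> {s0,s2,s3}  [new]
{s0,s1} --2--> {s1,s2,s3}  [new]
{s0,s2} --0--> {s0,s1,s2}  [new]
{s0,s2} --1--> {s0,s2}  [seen]
{s0,s2} --2--> {s1,s3}  [seen]
{s1,s3} --0--> {s1,s2,s3}  [seen]
{s1,s3} --1--> {s0,s2,s3}  [seen]
{s1,s3} --2--> {s0,s1,s2,s3}  [seen]
{s0,s1,s2,s3} --0--> {s0,s1,s2,s3}  [seen]
{s0,s1,s2,s3} --1--> {s0,s2,s3}  [seen]
{s0,s1,s2,s3} --2--> {s0,s1,s2,s3}  [seen]
{s0,s2,s3} --0--> {s0,s1,s2,s3}  [seen]
{s0,s2,s3} --1--> {s0,s2}  [seen]
{s0,s2,s3} --2--> {s0,s1,s3}  [new]
{s1,s2,s3} --0--> {s1,s2,s3}  [seen]
{s1,s2,s3} --1--> {s0,s2,s3}  [seen]
{s1,s2,s3} --2--> {s0,s1,s2,s3}  [seen]
{s0,s1,s2} --0--> {s0,s1,s2,s3}  [seen]
{s0,s1,s2} --1--> {s0,s2,s3}  [seen]
{s0,s1,s2} --2--> {s1,s2,s3}  [seen]
{s0,s1,s3} --0--> {s0,s1,s2,s3}  [seen]
{s0,s1,s3} --1--> {s0,s2,s3}  [seen]
{s0,s1,s3} --2--> {s0,s1,s2,s3}  [seen]
Reachable DFA states: {s0}, {s0,s1}, {s0,s2}, {s1,s3}, {s0,s1,s2,s3}, {s0,s2,s3}, {s1,s2,s3}, {s0,s1,s2}, {s0,s1,s3}.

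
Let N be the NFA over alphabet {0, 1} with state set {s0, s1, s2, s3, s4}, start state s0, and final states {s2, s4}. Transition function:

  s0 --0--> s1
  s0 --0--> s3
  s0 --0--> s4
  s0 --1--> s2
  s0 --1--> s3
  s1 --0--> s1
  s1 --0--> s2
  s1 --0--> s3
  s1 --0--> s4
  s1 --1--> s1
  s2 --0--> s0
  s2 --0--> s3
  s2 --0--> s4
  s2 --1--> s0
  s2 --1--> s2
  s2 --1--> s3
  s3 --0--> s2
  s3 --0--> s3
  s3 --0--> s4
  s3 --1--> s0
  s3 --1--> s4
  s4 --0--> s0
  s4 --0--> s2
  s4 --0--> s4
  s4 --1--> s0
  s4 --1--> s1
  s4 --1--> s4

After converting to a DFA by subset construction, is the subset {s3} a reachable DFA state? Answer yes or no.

no

Start state of the DFA: {s0}.
{s0} --0--> {s1, s3, s4}  [new]
{s0} --1--> {s2, s3}  [new]
{s1, s3, s4} --0--> {s0, s1, s2, s3, s4}  [new]
{s1, s3, s4} --1--> {s0, s1, s4}  [new]
{s2, s3} --0--> {s0, s2, s3, s4}  [new]
{s2, s3} --1--> {s0, s2, s3, s4}  [seen]
{s0, s1, s2, s3, s4} --0--> {s0, s1, s2, s3, s4}  [seen]
{s0, s1, s2, s3, s4} --1--> {s0, s1, s2, s3, s4}  [seen]
{s0, s1, s4} --0--> {s0, s1, s2, s3, s4}  [seen]
{s0, s1, s4} --1--> {s0, s1, s2, s3, s4}  [seen]
{s0, s2, s3, s4} --0--> {s0, s1, s2, s3, s4}  [seen]
{s0, s2, s3, s4} --1--> {s0, s1, s2, s3, s4}  [seen]
Reachable DFA states: {s0}, {s1, s3, s4}, {s2, s3}, {s0, s1, s2, s3, s4}, {s0, s1, s4}, {s0, s2, s3, s4}.
{s3} is not among them.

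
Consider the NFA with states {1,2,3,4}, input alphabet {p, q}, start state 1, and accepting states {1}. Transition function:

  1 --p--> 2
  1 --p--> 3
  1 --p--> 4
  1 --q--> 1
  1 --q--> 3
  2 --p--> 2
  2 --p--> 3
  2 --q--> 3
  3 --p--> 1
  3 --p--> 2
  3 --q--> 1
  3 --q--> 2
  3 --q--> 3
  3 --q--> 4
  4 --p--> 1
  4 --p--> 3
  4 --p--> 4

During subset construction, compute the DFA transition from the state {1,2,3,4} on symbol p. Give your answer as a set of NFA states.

δ(1,p) = {2,3,4}; δ(2,p) = {2,3}; δ(3,p) = {1,2}; δ(4,p) = {1,3,4}.
Union: {1,2,3,4}.

{1,2,3,4}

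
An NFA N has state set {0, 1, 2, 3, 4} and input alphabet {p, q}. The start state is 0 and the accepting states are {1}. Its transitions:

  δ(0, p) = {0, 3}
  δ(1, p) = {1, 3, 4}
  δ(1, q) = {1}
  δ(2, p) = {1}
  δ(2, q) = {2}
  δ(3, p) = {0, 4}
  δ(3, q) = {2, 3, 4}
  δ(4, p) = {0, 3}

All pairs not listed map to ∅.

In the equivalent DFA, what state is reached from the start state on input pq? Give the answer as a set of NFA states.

Start: {0}.
δ(0,p) = {0, 3}.
Union: {0, 3}.
After p: {0, 3}.
δ(0,q) = ∅; δ(3,q) = {2, 3, 4}.
Union: {2, 3, 4}.
After q: {2, 3, 4}.

{2, 3, 4}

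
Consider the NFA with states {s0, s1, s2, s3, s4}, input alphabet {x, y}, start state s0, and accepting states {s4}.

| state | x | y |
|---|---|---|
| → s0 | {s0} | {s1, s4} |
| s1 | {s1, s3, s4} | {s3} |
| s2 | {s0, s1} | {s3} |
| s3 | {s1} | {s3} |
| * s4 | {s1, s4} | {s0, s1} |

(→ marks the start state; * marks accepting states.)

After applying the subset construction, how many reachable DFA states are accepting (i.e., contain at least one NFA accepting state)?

Start state of the DFA: {s0}.
{s0} --x--> {s0}  [seen]
{s0} --y--> {s1, s4}  [new]
{s1, s4} --x--> {s1, s3, s4}  [new]
{s1, s4} --y--> {s0, s1, s3}  [new]
{s1, s3, s4} --x--> {s1, s3, s4}  [seen]
{s1, s3, s4} --y--> {s0, s1, s3}  [seen]
{s0, s1, s3} --x--> {s0, s1, s3, s4}  [new]
{s0, s1, s3} --y--> {s1, s3, s4}  [seen]
{s0, s1, s3, s4} --x--> {s0, s1, s3, s4}  [seen]
{s0, s1, s3, s4} --y--> {s0, s1, s3, s4}  [seen]
Reachable DFA states: {s0}, {s1, s4}, {s1, s3, s4}, {s0, s1, s3}, {s0, s1, s3, s4}.
Accepting DFA states (contain an NFA accepting state): {s1, s4}, {s1, s3, s4}, {s0, s1, s3, s4}.

3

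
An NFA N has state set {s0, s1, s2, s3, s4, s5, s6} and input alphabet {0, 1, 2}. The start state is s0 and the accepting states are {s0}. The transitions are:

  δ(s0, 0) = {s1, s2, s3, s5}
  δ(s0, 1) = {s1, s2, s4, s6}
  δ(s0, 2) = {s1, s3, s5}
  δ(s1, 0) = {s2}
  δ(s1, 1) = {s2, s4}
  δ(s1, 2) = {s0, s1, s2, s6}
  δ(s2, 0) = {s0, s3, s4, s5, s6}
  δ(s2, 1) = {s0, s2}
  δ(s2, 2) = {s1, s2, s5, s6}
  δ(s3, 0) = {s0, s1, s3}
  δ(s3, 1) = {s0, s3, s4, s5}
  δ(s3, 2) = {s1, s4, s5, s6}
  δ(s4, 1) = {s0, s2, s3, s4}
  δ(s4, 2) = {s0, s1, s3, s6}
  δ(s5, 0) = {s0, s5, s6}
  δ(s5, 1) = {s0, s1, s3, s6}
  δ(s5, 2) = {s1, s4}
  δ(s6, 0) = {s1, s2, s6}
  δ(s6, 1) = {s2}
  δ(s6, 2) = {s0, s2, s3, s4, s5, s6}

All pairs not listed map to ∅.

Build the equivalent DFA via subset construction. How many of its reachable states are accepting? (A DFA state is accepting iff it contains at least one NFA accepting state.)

Start state of the DFA: {s0}.
{s0} --0--> {s1, s2, s3, s5}  [new]
{s0} --1--> {s1, s2, s4, s6}  [new]
{s0} --2--> {s1, s3, s5}  [new]
{s1, s2, s3, s5} --0--> {s0, s1, s2, s3, s4, s5, s6}  [new]
{s1, s2, s3, s5} --1--> {s0, s1, s2, s3, s4, s5, s6}  [seen]
{s1, s2, s3, s5} --2--> {s0, s1, s2, s4, s5, s6}  [new]
{s1, s2, s4, s6} --0--> {s0, s1, s2, s3, s4, s5, s6}  [seen]
{s1, s2, s4, s6} --1--> {s0, s2, s3, s4}  [new]
{s1, s2, s4, s6} --2--> {s0, s1, s2, s3, s4, s5, s6}  [seen]
{s1, s3, s5} --0--> {s0, s1, s2, s3, s5, s6}  [new]
{s1, s3, s5} --1--> {s0, s1, s2, s3, s4, s5, s6}  [seen]
{s1, s3, s5} --2--> {s0, s1, s2, s4, s5, s6}  [seen]
{s0, s1, s2, s3, s4, s5, s6} --0--> {s0, s1, s2, s3, s4, s5, s6}  [seen]
{s0, s1, s2, s3, s4, s5, s6} --1--> {s0, s1, s2, s3, s4, s5, s6}  [seen]
{s0, s1, s2, s3, s4, s5, s6} --2--> {s0, s1, s2, s3, s4, s5, s6}  [seen]
{s0, s1, s2, s4, s5, s6} --0--> {s0, s1, s2, s3, s4, s5, s6}  [seen]
{s0, s1, s2, s4, s5, s6} --1--> {s0, s1, s2, s3, s4, s6}  [new]
{s0, s1, s2, s4, s5, s6} --2--> {s0, s1, s2, s3, s4, s5, s6}  [seen]
{s0, s2, s3, s4} --0--> {s0, s1, s2, s3, s4, s5, s6}  [seen]
{s0, s2, s3, s4} --1--> {s0, s1, s2, s3, s4, s5, s6}  [seen]
{s0, s2, s3, s4} --2--> {s0, s1, s2, s3, s4, s5, s6}  [seen]
{s0, s1, s2, s3, s5, s6} --0--> {s0, s1, s2, s3, s4, s5, s6}  [seen]
{s0, s1, s2, s3, s5, s6} --1--> {s0, s1, s2, s3, s4, s5, s6}  [seen]
{s0, s1, s2, s3, s5, s6} --2--> {s0, s1, s2, s3, s4, s5, s6}  [seen]
{s0, s1, s2, s3, s4, s6} --0--> {s0, s1, s2, s3, s4, s5, s6}  [seen]
{s0, s1, s2, s3, s4, s6} --1--> {s0, s1, s2, s3, s4, s5, s6}  [seen]
{s0, s1, s2, s3, s4, s6} --2--> {s0, s1, s2, s3, s4, s5, s6}  [seen]
Reachable DFA states: {s0}, {s1, s2, s3, s5}, {s1, s2, s4, s6}, {s1, s3, s5}, {s0, s1, s2, s3, s4, s5, s6}, {s0, s1, s2, s4, s5, s6}, {s0, s2, s3, s4}, {s0, s1, s2, s3, s5, s6}, {s0, s1, s2, s3, s4, s6}.
Accepting DFA states (contain an NFA accepting state): {s0}, {s0, s1, s2, s3, s4, s5, s6}, {s0, s1, s2, s4, s5, s6}, {s0, s2, s3, s4}, {s0, s1, s2, s3, s5, s6}, {s0, s1, s2, s3, s4, s6}.

6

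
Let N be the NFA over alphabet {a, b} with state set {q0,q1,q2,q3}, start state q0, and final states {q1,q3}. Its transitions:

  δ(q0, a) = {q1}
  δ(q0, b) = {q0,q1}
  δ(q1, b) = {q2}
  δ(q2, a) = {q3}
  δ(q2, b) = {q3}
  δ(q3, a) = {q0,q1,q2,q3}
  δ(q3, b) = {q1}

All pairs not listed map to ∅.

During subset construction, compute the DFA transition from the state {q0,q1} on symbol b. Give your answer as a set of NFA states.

{q0,q1,q2}

δ(q0,b) = {q0,q1}; δ(q1,b) = {q2}.
Union: {q0,q1,q2}.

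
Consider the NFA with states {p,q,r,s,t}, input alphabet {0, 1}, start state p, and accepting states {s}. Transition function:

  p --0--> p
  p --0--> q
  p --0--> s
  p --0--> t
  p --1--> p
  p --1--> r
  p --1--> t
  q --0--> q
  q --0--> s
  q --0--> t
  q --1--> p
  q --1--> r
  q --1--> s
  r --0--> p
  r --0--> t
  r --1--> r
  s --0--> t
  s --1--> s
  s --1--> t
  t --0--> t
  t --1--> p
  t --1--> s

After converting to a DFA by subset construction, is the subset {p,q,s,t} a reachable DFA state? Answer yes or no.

Start state of the DFA: {p}.
{p} --0--> {p,q,s,t}  [new]
{p} --1--> {p,r,t}  [new]
{p,q,s,t} --0--> {p,q,s,t}  [seen]
{p,q,s,t} --1--> {p,r,s,t}  [new]
{p,r,t} --0--> {p,q,s,t}  [seen]
{p,r,t} --1--> {p,r,s,t}  [seen]
{p,r,s,t} --0--> {p,q,s,t}  [seen]
{p,r,s,t} --1--> {p,r,s,t}  [seen]
Reachable DFA states: {p}, {p,q,s,t}, {p,r,t}, {p,r,s,t}.
{p,q,s,t} is among them.

yes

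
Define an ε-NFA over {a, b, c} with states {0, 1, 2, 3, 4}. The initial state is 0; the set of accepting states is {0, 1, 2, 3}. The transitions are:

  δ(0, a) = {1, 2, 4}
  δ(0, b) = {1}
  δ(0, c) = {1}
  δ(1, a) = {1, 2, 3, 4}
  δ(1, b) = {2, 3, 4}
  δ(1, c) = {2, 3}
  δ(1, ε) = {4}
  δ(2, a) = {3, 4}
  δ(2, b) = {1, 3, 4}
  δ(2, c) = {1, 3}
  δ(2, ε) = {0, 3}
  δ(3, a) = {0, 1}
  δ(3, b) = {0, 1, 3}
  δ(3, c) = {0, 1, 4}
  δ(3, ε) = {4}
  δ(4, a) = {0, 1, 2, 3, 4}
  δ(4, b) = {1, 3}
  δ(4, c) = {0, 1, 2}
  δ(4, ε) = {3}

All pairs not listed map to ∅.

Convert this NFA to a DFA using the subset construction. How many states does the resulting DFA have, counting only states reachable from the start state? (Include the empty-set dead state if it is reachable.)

Start state of the DFA: {0} (ε-closure of the NFA start).
{0} --a--> {0, 1, 2, 3, 4}  [new]
{0} --b--> {1, 3, 4}  [new]
{0} --c--> {1, 3, 4}  [seen]
{0, 1, 2, 3, 4} --a--> {0, 1, 2, 3, 4}  [seen]
{0, 1, 2, 3, 4} --b--> {0, 1, 2, 3, 4}  [seen]
{0, 1, 2, 3, 4} --c--> {0, 1, 2, 3, 4}  [seen]
{1, 3, 4} --a--> {0, 1, 2, 3, 4}  [seen]
{1, 3, 4} --b--> {0, 1, 2, 3, 4}  [seen]
{1, 3, 4} --c--> {0, 1, 2, 3, 4}  [seen]
Reachable DFA states: {0}, {0, 1, 2, 3, 4}, {1, 3, 4}.

3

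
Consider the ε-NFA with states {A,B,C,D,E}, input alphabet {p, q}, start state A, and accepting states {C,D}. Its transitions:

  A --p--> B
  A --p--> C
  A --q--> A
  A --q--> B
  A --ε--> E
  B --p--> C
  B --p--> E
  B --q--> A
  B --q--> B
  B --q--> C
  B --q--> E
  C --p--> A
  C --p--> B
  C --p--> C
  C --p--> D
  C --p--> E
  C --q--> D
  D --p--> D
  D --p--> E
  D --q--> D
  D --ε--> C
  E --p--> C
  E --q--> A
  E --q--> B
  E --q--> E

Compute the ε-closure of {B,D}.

{B,C,D}

Begin with {B,D}.
D →ε {C}; add C.
ε-closure = {B,C,D}.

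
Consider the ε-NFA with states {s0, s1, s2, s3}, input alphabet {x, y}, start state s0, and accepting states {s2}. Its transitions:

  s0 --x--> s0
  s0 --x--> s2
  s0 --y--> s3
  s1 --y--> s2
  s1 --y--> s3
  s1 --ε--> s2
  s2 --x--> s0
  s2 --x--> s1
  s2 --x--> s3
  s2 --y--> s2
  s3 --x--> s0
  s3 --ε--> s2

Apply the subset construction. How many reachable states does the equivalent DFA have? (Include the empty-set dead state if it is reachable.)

Start state of the DFA: {s0} (ε-closure of the NFA start).
{s0} --x--> {s0, s2}  [new]
{s0} --y--> {s2, s3}  [new]
{s0, s2} --x--> {s0, s1, s2, s3}  [new]
{s0, s2} --y--> {s2, s3}  [seen]
{s2, s3} --x--> {s0, s1, s2, s3}  [seen]
{s2, s3} --y--> {s2}  [new]
{s0, s1, s2, s3} --x--> {s0, s1, s2, s3}  [seen]
{s0, s1, s2, s3} --y--> {s2, s3}  [seen]
{s2} --x--> {s0, s1, s2, s3}  [seen]
{s2} --y--> {s2}  [seen]
Reachable DFA states: {s0}, {s0, s2}, {s2, s3}, {s0, s1, s2, s3}, {s2}.

5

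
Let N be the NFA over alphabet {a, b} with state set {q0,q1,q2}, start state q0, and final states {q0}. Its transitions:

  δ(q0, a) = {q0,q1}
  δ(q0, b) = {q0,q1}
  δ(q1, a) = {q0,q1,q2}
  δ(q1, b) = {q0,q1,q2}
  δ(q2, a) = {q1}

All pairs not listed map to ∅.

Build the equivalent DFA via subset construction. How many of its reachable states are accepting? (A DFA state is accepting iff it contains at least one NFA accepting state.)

Start state of the DFA: {q0}.
{q0} --a--> {q0,q1}  [new]
{q0} --b--> {q0,q1}  [seen]
{q0,q1} --a--> {q0,q1,q2}  [new]
{q0,q1} --b--> {q0,q1,q2}  [seen]
{q0,q1,q2} --a--> {q0,q1,q2}  [seen]
{q0,q1,q2} --b--> {q0,q1,q2}  [seen]
Reachable DFA states: {q0}, {q0,q1}, {q0,q1,q2}.
Accepting DFA states (contain an NFA accepting state): {q0}, {q0,q1}, {q0,q1,q2}.

3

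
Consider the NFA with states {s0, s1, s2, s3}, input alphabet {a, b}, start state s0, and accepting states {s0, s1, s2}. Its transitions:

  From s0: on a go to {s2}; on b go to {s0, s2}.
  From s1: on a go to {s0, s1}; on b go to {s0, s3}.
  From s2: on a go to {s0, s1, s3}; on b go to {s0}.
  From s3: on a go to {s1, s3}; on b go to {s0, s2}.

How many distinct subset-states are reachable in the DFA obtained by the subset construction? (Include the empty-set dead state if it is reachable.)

Start state of the DFA: {s0}.
{s0} --a--> {s2}  [new]
{s0} --b--> {s0, s2}  [new]
{s2} --a--> {s0, s1, s3}  [new]
{s2} --b--> {s0}  [seen]
{s0, s2} --a--> {s0, s1, s2, s3}  [new]
{s0, s2} --b--> {s0, s2}  [seen]
{s0, s1, s3} --a--> {s0, s1, s2, s3}  [seen]
{s0, s1, s3} --b--> {s0, s2, s3}  [new]
{s0, s1, s2, s3} --a--> {s0, s1, s2, s3}  [seen]
{s0, s1, s2, s3} --b--> {s0, s2, s3}  [seen]
{s0, s2, s3} --a--> {s0, s1, s2, s3}  [seen]
{s0, s2, s3} --b--> {s0, s2}  [seen]
Reachable DFA states: {s0}, {s2}, {s0, s2}, {s0, s1, s3}, {s0, s1, s2, s3}, {s0, s2, s3}.

6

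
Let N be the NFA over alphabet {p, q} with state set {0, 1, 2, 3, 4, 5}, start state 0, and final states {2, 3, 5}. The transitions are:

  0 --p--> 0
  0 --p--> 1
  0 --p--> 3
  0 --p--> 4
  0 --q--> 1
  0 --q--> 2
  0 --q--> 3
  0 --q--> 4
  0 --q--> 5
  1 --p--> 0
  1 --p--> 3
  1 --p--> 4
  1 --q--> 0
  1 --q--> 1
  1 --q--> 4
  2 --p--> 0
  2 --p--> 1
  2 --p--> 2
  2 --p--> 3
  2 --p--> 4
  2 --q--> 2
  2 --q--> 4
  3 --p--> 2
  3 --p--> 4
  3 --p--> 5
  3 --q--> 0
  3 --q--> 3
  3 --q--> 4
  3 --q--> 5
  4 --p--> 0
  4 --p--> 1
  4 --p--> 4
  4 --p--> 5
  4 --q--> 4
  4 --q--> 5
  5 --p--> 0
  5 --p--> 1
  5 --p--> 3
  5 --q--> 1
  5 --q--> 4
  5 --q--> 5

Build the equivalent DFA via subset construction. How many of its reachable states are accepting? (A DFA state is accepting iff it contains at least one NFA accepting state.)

Start state of the DFA: {0}.
{0} --p--> {0, 1, 3, 4}  [new]
{0} --q--> {1, 2, 3, 4, 5}  [new]
{0, 1, 3, 4} --p--> {0, 1, 2, 3, 4, 5}  [new]
{0, 1, 3, 4} --q--> {0, 1, 2, 3, 4, 5}  [seen]
{1, 2, 3, 4, 5} --p--> {0, 1, 2, 3, 4, 5}  [seen]
{1, 2, 3, 4, 5} --q--> {0, 1, 2, 3, 4, 5}  [seen]
{0, 1, 2, 3, 4, 5} --p--> {0, 1, 2, 3, 4, 5}  [seen]
{0, 1, 2, 3, 4, 5} --q--> {0, 1, 2, 3, 4, 5}  [seen]
Reachable DFA states: {0}, {0, 1, 3, 4}, {1, 2, 3, 4, 5}, {0, 1, 2, 3, 4, 5}.
Accepting DFA states (contain an NFA accepting state): {0, 1, 3, 4}, {1, 2, 3, 4, 5}, {0, 1, 2, 3, 4, 5}.

3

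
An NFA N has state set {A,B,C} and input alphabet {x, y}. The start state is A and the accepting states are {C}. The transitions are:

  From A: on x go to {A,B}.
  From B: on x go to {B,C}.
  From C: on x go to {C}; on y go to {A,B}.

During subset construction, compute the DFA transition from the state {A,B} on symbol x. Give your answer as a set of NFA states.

δ(A,x) = {A,B}; δ(B,x) = {B,C}.
Union: {A,B,C}.

{A,B,C}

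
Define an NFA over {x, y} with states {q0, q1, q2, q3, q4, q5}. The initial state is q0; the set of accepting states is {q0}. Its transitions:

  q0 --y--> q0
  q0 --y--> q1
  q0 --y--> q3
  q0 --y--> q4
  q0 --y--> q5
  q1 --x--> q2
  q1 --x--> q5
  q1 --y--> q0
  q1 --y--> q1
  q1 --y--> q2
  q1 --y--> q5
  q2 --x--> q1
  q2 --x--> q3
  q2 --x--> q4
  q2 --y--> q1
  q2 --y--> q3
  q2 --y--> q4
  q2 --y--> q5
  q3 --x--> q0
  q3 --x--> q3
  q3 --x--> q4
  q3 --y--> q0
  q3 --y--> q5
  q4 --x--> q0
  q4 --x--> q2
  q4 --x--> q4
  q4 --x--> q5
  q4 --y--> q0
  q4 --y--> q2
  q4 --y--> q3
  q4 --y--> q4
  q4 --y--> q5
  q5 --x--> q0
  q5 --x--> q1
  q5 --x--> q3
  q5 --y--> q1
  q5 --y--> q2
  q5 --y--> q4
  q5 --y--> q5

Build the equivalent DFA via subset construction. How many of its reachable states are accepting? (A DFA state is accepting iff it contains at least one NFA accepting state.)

Start state of the DFA: {q0}.
{q0} --x--> ∅  [new]
{q0} --y--> {q0, q1, q3, q4, q5}  [new]
∅ --x--> ∅  [seen]
∅ --y--> ∅  [seen]
{q0, q1, q3, q4, q5} --x--> {q0, q1, q2, q3, q4, q5}  [new]
{q0, q1, q3, q4, q5} --y--> {q0, q1, q2, q3, q4, q5}  [seen]
{q0, q1, q2, q3, q4, q5} --x--> {q0, q1, q2, q3, q4, q5}  [seen]
{q0, q1, q2, q3, q4, q5} --y--> {q0, q1, q2, q3, q4, q5}  [seen]
Reachable DFA states: {q0}, ∅, {q0, q1, q3, q4, q5}, {q0, q1, q2, q3, q4, q5}.
Accepting DFA states (contain an NFA accepting state): {q0}, {q0, q1, q3, q4, q5}, {q0, q1, q2, q3, q4, q5}.

3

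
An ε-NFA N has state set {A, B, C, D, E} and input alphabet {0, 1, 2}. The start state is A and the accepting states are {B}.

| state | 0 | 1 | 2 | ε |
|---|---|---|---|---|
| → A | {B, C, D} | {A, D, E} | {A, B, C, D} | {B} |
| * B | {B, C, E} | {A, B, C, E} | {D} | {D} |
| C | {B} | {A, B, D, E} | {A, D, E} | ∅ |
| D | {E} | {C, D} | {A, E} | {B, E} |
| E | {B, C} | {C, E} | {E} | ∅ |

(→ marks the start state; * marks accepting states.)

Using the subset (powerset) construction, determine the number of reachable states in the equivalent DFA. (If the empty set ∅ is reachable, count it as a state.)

Start state of the DFA: {A, B, D, E} (ε-closure of the NFA start).
{A, B, D, E} --0--> {B, C, D, E}  [new]
{A, B, D, E} --1--> {A, B, C, D, E}  [new]
{A, B, D, E} --2--> {A, B, C, D, E}  [seen]
{B, C, D, E} --0--> {B, C, D, E}  [seen]
{B, C, D, E} --1--> {A, B, C, D, E}  [seen]
{B, C, D, E} --2--> {A, B, D, E}  [seen]
{A, B, C, D, E} --0--> {B, C, D, E}  [seen]
{A, B, C, D, E} --1--> {A, B, C, D, E}  [seen]
{A, B, C, D, E} --2--> {A, B, C, D, E}  [seen]
Reachable DFA states: {A, B, D, E}, {B, C, D, E}, {A, B, C, D, E}.

3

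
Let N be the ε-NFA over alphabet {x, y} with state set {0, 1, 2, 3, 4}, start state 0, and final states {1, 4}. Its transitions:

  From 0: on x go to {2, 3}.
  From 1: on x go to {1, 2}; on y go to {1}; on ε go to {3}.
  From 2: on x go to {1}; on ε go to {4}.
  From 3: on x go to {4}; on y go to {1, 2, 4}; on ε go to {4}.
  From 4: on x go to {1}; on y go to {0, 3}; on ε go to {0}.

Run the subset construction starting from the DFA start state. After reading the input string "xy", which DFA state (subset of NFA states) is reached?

{0, 1, 2, 3, 4}

Start: {0}.
δ(0,x) = {2, 3}.
Union: {2, 3}.
ε-closure gives {0, 2, 3, 4}.
After x: {0, 2, 3, 4}.
δ(0,y) = ∅; δ(2,y) = ∅; δ(3,y) = {1, 2, 4}; δ(4,y) = {0, 3}.
Union: {0, 1, 2, 3, 4}.
After y: {0, 1, 2, 3, 4}.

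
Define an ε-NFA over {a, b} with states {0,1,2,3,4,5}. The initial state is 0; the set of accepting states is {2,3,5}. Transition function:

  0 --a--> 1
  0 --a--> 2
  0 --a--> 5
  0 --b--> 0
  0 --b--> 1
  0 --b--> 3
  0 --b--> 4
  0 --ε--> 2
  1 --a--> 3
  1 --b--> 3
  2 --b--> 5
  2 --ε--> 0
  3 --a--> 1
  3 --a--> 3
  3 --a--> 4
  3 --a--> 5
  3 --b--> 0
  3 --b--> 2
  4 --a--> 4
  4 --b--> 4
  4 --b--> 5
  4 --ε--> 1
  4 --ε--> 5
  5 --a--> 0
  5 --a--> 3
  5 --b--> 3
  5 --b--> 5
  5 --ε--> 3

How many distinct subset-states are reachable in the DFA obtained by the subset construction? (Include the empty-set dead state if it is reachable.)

3

Start state of the DFA: {0,2} (ε-closure of the NFA start).
{0,2} --a--> {0,1,2,3,5}  [new]
{0,2} --b--> {0,1,2,3,4,5}  [new]
{0,1,2,3,5} --a--> {0,1,2,3,4,5}  [seen]
{0,1,2,3,5} --b--> {0,1,2,3,4,5}  [seen]
{0,1,2,3,4,5} --a--> {0,1,2,3,4,5}  [seen]
{0,1,2,3,4,5} --b--> {0,1,2,3,4,5}  [seen]
Reachable DFA states: {0,2}, {0,1,2,3,5}, {0,1,2,3,4,5}.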